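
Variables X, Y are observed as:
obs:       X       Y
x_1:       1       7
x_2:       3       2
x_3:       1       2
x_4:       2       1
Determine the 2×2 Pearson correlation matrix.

Step 1 — column means:
  mean(X) = (1 + 3 + 1 + 2) / 4 = 7/4 = 1.75
  mean(Y) = (7 + 2 + 2 + 1) / 4 = 12/4 = 3

Step 2 — sample variances and covariances s[i,j] = (1/(n-1)) · Σ_k (x_{k,i} - mean_i) · (x_{k,j} - mean_j), with n-1 = 3:
  s[X,X] = ((-0.75)·(-0.75) + (1.25)·(1.25) + (-0.75)·(-0.75) + (0.25)·(0.25)) / 3 = 2.75/3 = 0.9167
  s[X,Y] = ((-0.75)·(4) + (1.25)·(-1) + (-0.75)·(-1) + (0.25)·(-2)) / 3 = -4/3 = -1.3333
  s[Y,Y] = ((4)·(4) + (-1)·(-1) + (-1)·(-1) + (-2)·(-2)) / 3 = 22/3 = 7.3333
  Sample standard deviations s_i = √(s[i,i]):
  s(X) = √(0.9167) = 0.9574
  s(Y) = √(7.3333) = 2.708

Step 3 — r_{ij} = s_{ij} / (s_i · s_j):
  r[X,X] = 1 (diagonal).
  r[X,Y] = -1.3333 / (0.9574 · 2.708) = -1.3333 / 2.5927 = -0.5143
  r[Y,Y] = 1 (diagonal).

R is symmetric with unit diagonal. Assembling:

R = [[1, -0.5143],
 [-0.5143, 1]]


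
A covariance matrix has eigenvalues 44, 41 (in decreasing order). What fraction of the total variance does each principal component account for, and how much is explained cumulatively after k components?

Step 1 — total variance = trace(Sigma) = Σ λ_i = 44 + 41 = 85.

Step 2 — fraction explained by component i = λ_i / Σ λ:
  PC1: 44/85 = 0.5176
  PC2: 41/85 = 0.4824

Step 3 — cumulative fraction after k components = (λ_1 + ... + λ_k) / Σ λ:
  k = 1: 44/85 = 0.5176
  k = 2: (44 + 41)/85 = 85/85 = 1

Summary (fraction, with percent):

explained: PC1 0.5176 (51.76%), PC2 0.4824 (48.24%);  cumulative: 0.5176, 1


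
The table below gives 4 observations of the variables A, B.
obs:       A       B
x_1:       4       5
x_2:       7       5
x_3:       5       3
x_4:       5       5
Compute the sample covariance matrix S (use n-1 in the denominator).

Step 1 — column means:
  mean(A) = (4 + 7 + 5 + 5) / 4 = 21/4 = 5.25
  mean(B) = (5 + 5 + 3 + 5) / 4 = 18/4 = 4.5

Step 2 — sample covariance S[i,j] = (1/(n-1)) · Σ_k (x_{k,i} - mean_i) · (x_{k,j} - mean_j), with n-1 = 3.
  S[A,A] = ((-1.25)·(-1.25) + (1.75)·(1.75) + (-0.25)·(-0.25) + (-0.25)·(-0.25)) / 3 = 4.75/3 = 1.5833
  S[A,B] = ((-1.25)·(0.5) + (1.75)·(0.5) + (-0.25)·(-1.5) + (-0.25)·(0.5)) / 3 = 0.5/3 = 0.1667
  S[B,B] = ((0.5)·(0.5) + (0.5)·(0.5) + (-1.5)·(-1.5) + (0.5)·(0.5)) / 3 = 3/3 = 1

S is symmetric (S[j,i] = S[i,j]). Assembling:

S = [[1.5833, 0.1667],
 [0.1667, 1]]


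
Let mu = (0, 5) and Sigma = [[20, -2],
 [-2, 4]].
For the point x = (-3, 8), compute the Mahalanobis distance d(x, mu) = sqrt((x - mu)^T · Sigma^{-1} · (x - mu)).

Step 1 — centre the observation: (x - mu) = (-3, 3).

Step 2 — invert Sigma. det(Sigma) = 20·4 - (-2)² = 76.
  Sigma^{-1} = (1/det) · [[d, -b], [-b, a]] = [[0.0526, 0.0263],
 [0.0263, 0.2632]].

Step 3 — form the quadratic (x - mu)^T · Sigma^{-1} · (x - mu):
  Sigma^{-1} · (x - mu) = (-0.0789, 0.7105).
  (x - mu)^T · [Sigma^{-1} · (x - mu)] = (-3)·(-0.0789) + (3)·(0.7105) = 2.3684.

Step 4 — take square root: d = √(2.3684) ≈ 1.539.

d(x, mu) = √(2.3684) ≈ 1.539


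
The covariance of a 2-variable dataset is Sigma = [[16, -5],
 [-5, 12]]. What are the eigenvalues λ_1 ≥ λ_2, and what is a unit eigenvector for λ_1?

Step 1 — characteristic polynomial of 2×2 Sigma:
  det(Sigma - λI) = λ² - trace · λ + det = 0.
  trace = 16 + 12 = 28, det = 16·12 - (-5)² = 167.
Step 2 — discriminant:
  Δ = trace² - 4·det = 784 - 668 = 116.
Step 3 — eigenvalues:
  λ = (trace ± √Δ)/2 = (28 ± 10.7703)/2,
  λ_1 = 19.3852,  λ_2 = 8.6148.

Step 4 — unit eigenvector for λ_1: solve (Sigma - λ_1 I)v = 0. First row:
  (16 - 19.3852)·v_x + (-5)·v_y = 0, i.e. (-3.3852)·v_x + (-5)·v_y = 0,
  so v ∝ (b, λ_1 - a) = (-5, 3.3852); multiply by -1 so the first entry is positive: u = (5, -3.3852).
  ||u|| = √((5)² + (-3.3852)²) = √(36.4593) ≈ 6.0382,
  v_1 = u/||u|| ≈ (0.8281, -0.5606) (||v_1|| = 1).

λ_1 = 19.3852,  λ_2 = 8.6148;  v_1 ≈ (0.8281, -0.5606)


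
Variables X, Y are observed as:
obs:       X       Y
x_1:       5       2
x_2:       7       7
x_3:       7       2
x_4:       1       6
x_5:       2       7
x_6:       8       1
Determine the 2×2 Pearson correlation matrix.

Step 1 — column means:
  mean(X) = (5 + 7 + 7 + 1 + 2 + 8) / 6 = 30/6 = 5
  mean(Y) = (2 + 7 + 2 + 6 + 7 + 1) / 6 = 25/6 = 4.1667

Step 2 — sample variances and covariances s[i,j] = (1/(n-1)) · Σ_k (x_{k,i} - mean_i) · (x_{k,j} - mean_j), with n-1 = 5:
  s[X,X] = ((0)·(0) + (2)·(2) + (2)·(2) + (-4)·(-4) + (-3)·(-3) + (3)·(3)) / 5 = 42/5 = 8.4
  s[X,Y] = ((0)·(-2.1667) + (2)·(2.8333) + (2)·(-2.1667) + (-4)·(1.8333) + (-3)·(2.8333) + (3)·(-3.1667)) / 5 = -24/5 = -4.8
  s[Y,Y] = ((-2.1667)·(-2.1667) + (2.8333)·(2.8333) + (-2.1667)·(-2.1667) + (1.8333)·(1.8333) + (2.8333)·(2.8333) + (-3.1667)·(-3.1667)) / 5 = 38.8333/5 = 7.7667
  Sample standard deviations s_i = √(s[i,i]):
  s(X) = √(8.4) = 2.8983
  s(Y) = √(7.7667) = 2.7869

Step 3 — r_{ij} = s_{ij} / (s_i · s_j):
  r[X,X] = 1 (diagonal).
  r[X,Y] = -4.8 / (2.8983 · 2.7869) = -4.8 / 8.0771 = -0.5943
  r[Y,Y] = 1 (diagonal).

R is symmetric with unit diagonal. Assembling:

R = [[1, -0.5943],
 [-0.5943, 1]]


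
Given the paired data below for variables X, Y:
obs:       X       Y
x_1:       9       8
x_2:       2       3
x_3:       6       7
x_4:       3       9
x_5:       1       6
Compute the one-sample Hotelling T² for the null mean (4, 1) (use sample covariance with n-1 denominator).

Step 1 — sample mean vector:
  mean(X) = (9 + 2 + 6 + 3 + 1) / 5 = 21/5 = 4.2
  mean(Y) = (8 + 3 + 7 + 9 + 6) / 5 = 33/5 = 6.6
  x̄ = (4.2, 6.6),  deviation x̄ - mu_0 = (4.2, 6.6) - (4, 1) = (0.2, 5.6).

Step 2 — sample covariance matrix, S[i,j] = (1/(n-1)) · Σ_k (x_{k,i} - mean_i) · (x_{k,j} - mean_j), divisor n-1 = 4:
  S[X,X] = ((4.8)·(4.8) + (-2.2)·(-2.2) + (1.8)·(1.8) + (-1.2)·(-1.2) + (-3.2)·(-3.2)) / 4 = 42.8/4 = 10.7
  S[X,Y] = ((4.8)·(1.4) + (-2.2)·(-3.6) + (1.8)·(0.4) + (-1.2)·(2.4) + (-3.2)·(-0.6)) / 4 = 14.4/4 = 3.6
  S[Y,Y] = ((1.4)·(1.4) + (-3.6)·(-3.6) + (0.4)·(0.4) + (2.4)·(2.4) + (-0.6)·(-0.6)) / 4 = 21.2/4 = 5.3
  S = [[10.7, 3.6],
 [3.6, 5.3]].

Step 3 — invert S. det(S) = 10.7·5.3 - (3.6)² = 43.75.
  S^{-1} = (1/det) · [[d, -b], [-b, a]] = [[0.1211, -0.0823],
 [-0.0823, 0.2446]].

Step 4 — quadratic form (x̄ - mu_0)^T · S^{-1} · (x̄ - mu_0):
  S^{-1} · (x̄ - mu_0) = (-0.4366, 1.3531),
  (x̄ - mu_0)^T · [...] = (0.2)·(-0.4366) + (5.6)·(1.3531) = 7.4903.

Step 5 — scale by n: T² = 5 · 7.4903 = 37.4514.

T² ≈ 37.4514


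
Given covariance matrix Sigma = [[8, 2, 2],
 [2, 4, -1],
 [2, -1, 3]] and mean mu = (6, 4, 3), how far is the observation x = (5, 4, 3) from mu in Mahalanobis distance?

Step 1 — centre the observation: (x - mu) = (-1, 0, 0).

Step 2 — invert Sigma (cofactor / det for 3×3, or solve directly):
  Sigma^{-1} = [[0.2115, -0.1538, -0.1923],
 [-0.1538, 0.3846, 0.2308],
 [-0.1923, 0.2308, 0.5385]].

Step 3 — form the quadratic (x - mu)^T · Sigma^{-1} · (x - mu):
  Sigma^{-1} · (x - mu) = (-0.2115, 0.1538, 0.1923).
  (x - mu)^T · [Sigma^{-1} · (x - mu)] = (-1)·(-0.2115) + (0)·(0.1538) + (0)·(0.1923) = 0.2115.

Step 4 — take square root: d = √(0.2115) ≈ 0.4599.

d(x, mu) = √(0.2115) ≈ 0.4599


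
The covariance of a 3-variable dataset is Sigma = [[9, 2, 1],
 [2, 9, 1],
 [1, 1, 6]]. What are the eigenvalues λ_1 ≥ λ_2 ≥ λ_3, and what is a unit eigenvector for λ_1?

Step 1 — characteristic polynomial p(λ) = det(λI - Sigma) = λ³ - tr·λ² + c_1·λ - det, where tr = trace, c_1 = sum of the principal 2×2 minors, det = det(Sigma):
  tr = 9 + 9 + 6 = 24,
  c_1 = (9·9 - (2)²) + (9·6 - (1)²) + (9·6 - (1)²) = 77 + 53 + 53 = 183,
  det = 9·(9·6 - (1)²) - (2)·((2)·6 - (1)·(1)) + (1)·((2)·(1) - 9·(1)) = 9·(53) - (2)·(11) + (1)·(-7) = 448.
  So p(λ) = λ³ - 24λ² + 183λ - 448.
Step 2 — look for an integer root (rational root theorem: any rational root is an integer divisor of 448). Testing λ = 7:
  p(7) = 343 - 1176 + 1281 - 448 = 0  ✓
  Dividing out (λ - 7): p(λ) = (λ - 7)(λ² - 17λ + 64).
Step 3 — remaining eigenvalues from the quadratic λ² - 17λ + 64 = 0:
  Δ = 17² - 4·64 = 289 - 256 = 33,  λ = (17 ± √33)/2 = (17 ± 5.7446)/2 ≈ 11.3723 or 5.6277.
  Sorted: λ_1 = 11.3723,  λ_2 = 7,  λ_3 = 5.6277  (check: sum = 24 = tr ✓).

Step 4 — unit eigenvector for λ_1 ≈ 11.3723: v spans the null space of (Sigma - λ_1 I), whose rows are
  r_1 = (-2.3723, 2, 1),  r_2 = (2, -2.3723, 1),  r_3 = (1, 1, -5.3723).
  v is orthogonal to every row, so take v ∝ r_1 × r_2 = ((2)·(1) - (1)·(-2.3723), (1)·(2) - (-2.3723)·(1), (-2.3723)·(-2.3723) - (2)·(2)) ≈ (4.3723, 4.3723, 1.6277).
  Let u = (4.3723, 4.3723, 1.6277).
  ||u|| = √((4.3723)² + (4.3723)² + (1.6277)²) = √(40.8832) ≈ 6.394,  v_1 = u/||u|| ≈ (0.6838, 0.6838, 0.2546) (||v_1|| = 1).

λ_1 = 11.3723,  λ_2 = 7,  λ_3 = 5.6277;  v_1 ≈ (0.6838, 0.6838, 0.2546)


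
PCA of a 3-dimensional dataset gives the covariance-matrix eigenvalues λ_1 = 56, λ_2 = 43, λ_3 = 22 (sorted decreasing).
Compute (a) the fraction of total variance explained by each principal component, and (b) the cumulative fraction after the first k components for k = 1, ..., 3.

Step 1 — total variance = trace(Sigma) = Σ λ_i = 56 + 43 + 22 = 121.

Step 2 — fraction explained by component i = λ_i / Σ λ:
  PC1: 56/121 = 0.4628
  PC2: 43/121 = 0.3554
  PC3: 22/121 = 0.1818

Step 3 — cumulative fraction after k components = (λ_1 + ... + λ_k) / Σ λ:
  k = 1: 56/121 = 0.4628
  k = 2: (56 + 43)/121 = 99/121 = 0.8182
  k = 3: (56 + 43 + 22)/121 = 121/121 = 1

Summary (fraction, with percent):

explained: PC1 0.4628 (46.28%), PC2 0.3554 (35.54%), PC3 0.1818 (18.18%);  cumulative: 0.4628, 0.8182, 1


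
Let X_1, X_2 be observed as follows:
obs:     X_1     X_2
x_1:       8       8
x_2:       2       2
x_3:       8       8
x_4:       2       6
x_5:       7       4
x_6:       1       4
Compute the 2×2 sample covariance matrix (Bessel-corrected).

Step 1 — column means:
  mean(X_1) = (8 + 2 + 8 + 2 + 7 + 1) / 6 = 28/6 = 4.6667
  mean(X_2) = (8 + 2 + 8 + 6 + 4 + 4) / 6 = 32/6 = 5.3333

Step 2 — sample covariance S[i,j] = (1/(n-1)) · Σ_k (x_{k,i} - mean_i) · (x_{k,j} - mean_j), with n-1 = 5.
  S[X_1,X_1] = ((3.3333)·(3.3333) + (-2.6667)·(-2.6667) + (3.3333)·(3.3333) + (-2.6667)·(-2.6667) + (2.3333)·(2.3333) + (-3.6667)·(-3.6667)) / 5 = 55.3333/5 = 11.0667
  S[X_1,X_2] = ((3.3333)·(2.6667) + (-2.6667)·(-3.3333) + (3.3333)·(2.6667) + (-2.6667)·(0.6667) + (2.3333)·(-1.3333) + (-3.6667)·(-1.3333)) / 5 = 26.6667/5 = 5.3333
  S[X_2,X_2] = ((2.6667)·(2.6667) + (-3.3333)·(-3.3333) + (2.6667)·(2.6667) + (0.6667)·(0.6667) + (-1.3333)·(-1.3333) + (-1.3333)·(-1.3333)) / 5 = 29.3333/5 = 5.8667

S is symmetric (S[j,i] = S[i,j]). Assembling:

S = [[11.0667, 5.3333],
 [5.3333, 5.8667]]


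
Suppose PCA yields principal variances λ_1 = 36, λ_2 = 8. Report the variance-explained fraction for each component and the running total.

Step 1 — total variance = trace(Sigma) = Σ λ_i = 36 + 8 = 44.

Step 2 — fraction explained by component i = λ_i / Σ λ:
  PC1: 36/44 = 0.8182
  PC2: 8/44 = 0.1818

Step 3 — cumulative fraction after k components = (λ_1 + ... + λ_k) / Σ λ:
  k = 1: 36/44 = 0.8182
  k = 2: (36 + 8)/44 = 44/44 = 1

Summary (fraction, with percent):

explained: PC1 0.8182 (81.82%), PC2 0.1818 (18.18%);  cumulative: 0.8182, 1


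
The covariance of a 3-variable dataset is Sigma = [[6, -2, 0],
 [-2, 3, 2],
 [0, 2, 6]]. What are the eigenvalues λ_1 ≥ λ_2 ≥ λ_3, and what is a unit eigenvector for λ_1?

Step 1 — characteristic polynomial p(λ) = det(λI - Sigma) = λ³ - tr·λ² + c_1·λ - det, where tr = trace, c_1 = sum of the principal 2×2 minors, det = det(Sigma):
  tr = 6 + 3 + 6 = 15,
  c_1 = (6·3 - (-2)²) + (6·6 - (0)²) + (3·6 - (2)²) = 14 + 36 + 14 = 64,
  det = 6·(3·6 - (2)²) - (-2)·((-2)·6 - (2)·(0)) + (0)·((-2)·(2) - 3·(0)) = 6·(14) - (-2)·(-12) + (0)·(-4) = 60.
  So p(λ) = λ³ - 15λ² + 64λ - 60.
Step 2 — look for an integer root (rational root theorem: any rational root is an integer divisor of 60). Testing λ = 6:
  p(6) = 216 - 540 + 384 - 60 = 0  ✓
  Dividing out (λ - 6): p(λ) = (λ - 6)(λ² - 9λ + 10).
Step 3 — remaining eigenvalues from the quadratic λ² - 9λ + 10 = 0:
  Δ = 9² - 4·10 = 81 - 40 = 41,  λ = (9 ± √41)/2 = (9 ± 6.4031)/2 ≈ 7.7016 or 1.2984.
  Sorted: λ_1 = 7.7016,  λ_2 = 6,  λ_3 = 1.2984  (check: sum = 15 = tr ✓).

Step 4 — unit eigenvector for λ_1 ≈ 7.7016: v spans the null space of (Sigma - λ_1 I), whose rows are
  r_1 = (-1.7016, -2, 0),  r_2 = (-2, -4.7016, 2),  r_3 = (0, 2, -1.7016).
  v is orthogonal to every row, so take v ∝ r_1 × r_2 = ((-2)·(2) - (0)·(-4.7016), (0)·(-2) - (-1.7016)·(2), (-1.7016)·(-4.7016) - (-2)·(-2)) ≈ (-4, 3.4031, 4).
  Rescale (multiply by -1 so the first nonzero entry is positive): u = (4, -3.4031, -4).
  ||u|| = √((4)² + (-3.4031)² + (-4)²) = √(43.5813) ≈ 6.6016,  v_1 = u/||u|| ≈ (0.6059, -0.5155, -0.6059) (||v_1|| = 1).

λ_1 = 7.7016,  λ_2 = 6,  λ_3 = 1.2984;  v_1 ≈ (0.6059, -0.5155, -0.6059)


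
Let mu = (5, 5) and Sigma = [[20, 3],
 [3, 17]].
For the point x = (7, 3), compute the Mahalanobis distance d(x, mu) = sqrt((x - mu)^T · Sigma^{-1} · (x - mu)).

Step 1 — centre the observation: (x - mu) = (2, -2).

Step 2 — invert Sigma. det(Sigma) = 20·17 - (3)² = 331.
  Sigma^{-1} = (1/det) · [[d, -b], [-b, a]] = [[0.0514, -0.0091],
 [-0.0091, 0.0604]].

Step 3 — form the quadratic (x - mu)^T · Sigma^{-1} · (x - mu):
  Sigma^{-1} · (x - mu) = (0.1208, -0.139).
  (x - mu)^T · [Sigma^{-1} · (x - mu)] = (2)·(0.1208) + (-2)·(-0.139) = 0.5196.

Step 4 — take square root: d = √(0.5196) ≈ 0.7209.

d(x, mu) = √(0.5196) ≈ 0.7209


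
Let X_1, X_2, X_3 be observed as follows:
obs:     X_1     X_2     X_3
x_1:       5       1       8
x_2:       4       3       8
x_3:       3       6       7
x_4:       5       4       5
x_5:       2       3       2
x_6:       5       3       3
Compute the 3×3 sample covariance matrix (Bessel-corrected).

Step 1 — column means:
  mean(X_1) = (5 + 4 + 3 + 5 + 2 + 5) / 6 = 24/6 = 4
  mean(X_2) = (1 + 3 + 6 + 4 + 3 + 3) / 6 = 20/6 = 3.3333
  mean(X_3) = (8 + 8 + 7 + 5 + 2 + 3) / 6 = 33/6 = 5.5

Step 2 — sample covariance S[i,j] = (1/(n-1)) · Σ_k (x_{k,i} - mean_i) · (x_{k,j} - mean_j), with n-1 = 5.
  S[X_1,X_1] = ((1)·(1) + (0)·(0) + (-1)·(-1) + (1)·(1) + (-2)·(-2) + (1)·(1)) / 5 = 8/5 = 1.6
  S[X_1,X_2] = ((1)·(-2.3333) + (0)·(-0.3333) + (-1)·(2.6667) + (1)·(0.6667) + (-2)·(-0.3333) + (1)·(-0.3333)) / 5 = -4/5 = -0.8
  S[X_1,X_3] = ((1)·(2.5) + (0)·(2.5) + (-1)·(1.5) + (1)·(-0.5) + (-2)·(-3.5) + (1)·(-2.5)) / 5 = 5/5 = 1
  S[X_2,X_2] = ((-2.3333)·(-2.3333) + (-0.3333)·(-0.3333) + (2.6667)·(2.6667) + (0.6667)·(0.6667) + (-0.3333)·(-0.3333) + (-0.3333)·(-0.3333)) / 5 = 13.3333/5 = 2.6667
  S[X_2,X_3] = ((-2.3333)·(2.5) + (-0.3333)·(2.5) + (2.6667)·(1.5) + (0.6667)·(-0.5) + (-0.3333)·(-3.5) + (-0.3333)·(-2.5)) / 5 = -1/5 = -0.2
  S[X_3,X_3] = ((2.5)·(2.5) + (2.5)·(2.5) + (1.5)·(1.5) + (-0.5)·(-0.5) + (-3.5)·(-3.5) + (-2.5)·(-2.5)) / 5 = 33.5/5 = 6.7

S is symmetric (S[j,i] = S[i,j]). Assembling:

S = [[1.6, -0.8, 1],
 [-0.8, 2.6667, -0.2],
 [1, -0.2, 6.7]]


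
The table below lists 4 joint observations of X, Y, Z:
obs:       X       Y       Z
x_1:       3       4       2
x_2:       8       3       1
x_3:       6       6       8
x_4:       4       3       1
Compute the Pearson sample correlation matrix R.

Step 1 — column means:
  mean(X) = (3 + 8 + 6 + 4) / 4 = 21/4 = 5.25
  mean(Y) = (4 + 3 + 6 + 3) / 4 = 16/4 = 4
  mean(Z) = (2 + 1 + 8 + 1) / 4 = 12/4 = 3

Step 2 — sample variances and covariances s[i,j] = (1/(n-1)) · Σ_k (x_{k,i} - mean_i) · (x_{k,j} - mean_j), with n-1 = 3:
  s[X,X] = ((-2.25)·(-2.25) + (2.75)·(2.75) + (0.75)·(0.75) + (-1.25)·(-1.25)) / 3 = 14.75/3 = 4.9167
  s[X,Y] = ((-2.25)·(0) + (2.75)·(-1) + (0.75)·(2) + (-1.25)·(-1)) / 3 = 0/3 = 0
  s[X,Z] = ((-2.25)·(-1) + (2.75)·(-2) + (0.75)·(5) + (-1.25)·(-2)) / 3 = 3/3 = 1
  s[Y,Y] = ((0)·(0) + (-1)·(-1) + (2)·(2) + (-1)·(-1)) / 3 = 6/3 = 2
  s[Y,Z] = ((0)·(-1) + (-1)·(-2) + (2)·(5) + (-1)·(-2)) / 3 = 14/3 = 4.6667
  s[Z,Z] = ((-1)·(-1) + (-2)·(-2) + (5)·(5) + (-2)·(-2)) / 3 = 34/3 = 11.3333
  Sample standard deviations s_i = √(s[i,i]):
  s(X) = √(4.9167) = 2.2174
  s(Y) = √(2) = 1.4142
  s(Z) = √(11.3333) = 3.3665

Step 3 — r_{ij} = s_{ij} / (s_i · s_j):
  r[X,X] = 1 (diagonal).
  r[X,Y] = 0 / (2.2174 · 1.4142) = 0 / 3.1358 = 0
  r[X,Z] = 1 / (2.2174 · 3.3665) = 1 / 7.4647 = 0.134
  r[Y,Y] = 1 (diagonal).
  r[Y,Z] = 4.6667 / (1.4142 · 3.3665) = 4.6667 / 4.761 = 0.9802
  r[Z,Z] = 1 (diagonal).

R is symmetric with unit diagonal. Assembling:

R = [[1, 0, 0.134],
 [0, 1, 0.9802],
 [0.134, 0.9802, 1]]


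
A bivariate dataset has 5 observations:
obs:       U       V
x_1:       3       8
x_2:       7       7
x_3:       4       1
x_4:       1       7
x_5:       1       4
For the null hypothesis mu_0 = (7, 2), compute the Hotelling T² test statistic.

Step 1 — sample mean vector:
  mean(U) = (3 + 7 + 4 + 1 + 1) / 5 = 16/5 = 3.2
  mean(V) = (8 + 7 + 1 + 7 + 4) / 5 = 27/5 = 5.4
  x̄ = (3.2, 5.4),  deviation x̄ - mu_0 = (3.2, 5.4) - (7, 2) = (-3.8, 3.4).

Step 2 — sample covariance matrix, S[i,j] = (1/(n-1)) · Σ_k (x_{k,i} - mean_i) · (x_{k,j} - mean_j), divisor n-1 = 4:
  S[U,U] = ((-0.2)·(-0.2) + (3.8)·(3.8) + (0.8)·(0.8) + (-2.2)·(-2.2) + (-2.2)·(-2.2)) / 4 = 24.8/4 = 6.2
  S[U,V] = ((-0.2)·(2.6) + (3.8)·(1.6) + (0.8)·(-4.4) + (-2.2)·(1.6) + (-2.2)·(-1.4)) / 4 = 1.6/4 = 0.4
  S[V,V] = ((2.6)·(2.6) + (1.6)·(1.6) + (-4.4)·(-4.4) + (1.6)·(1.6) + (-1.4)·(-1.4)) / 4 = 33.2/4 = 8.3
  S = [[6.2, 0.4],
 [0.4, 8.3]].

Step 3 — invert S. det(S) = 6.2·8.3 - (0.4)² = 51.3.
  S^{-1} = (1/det) · [[d, -b], [-b, a]] = [[0.1618, -0.0078],
 [-0.0078, 0.1209]].

Step 4 — quadratic form (x̄ - mu_0)^T · S^{-1} · (x̄ - mu_0):
  S^{-1} · (x̄ - mu_0) = (-0.6413, 0.4405),
  (x̄ - mu_0)^T · [...] = (-3.8)·(-0.6413) + (3.4)·(0.4405) = 3.9349.

Step 5 — scale by n: T² = 5 · 3.9349 = 19.6745.

T² ≈ 19.6745


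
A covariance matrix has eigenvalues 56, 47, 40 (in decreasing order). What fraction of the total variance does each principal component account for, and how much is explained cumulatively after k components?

Step 1 — total variance = trace(Sigma) = Σ λ_i = 56 + 47 + 40 = 143.

Step 2 — fraction explained by component i = λ_i / Σ λ:
  PC1: 56/143 = 0.3916
  PC2: 47/143 = 0.3287
  PC3: 40/143 = 0.2797

Step 3 — cumulative fraction after k components = (λ_1 + ... + λ_k) / Σ λ:
  k = 1: 56/143 = 0.3916
  k = 2: (56 + 47)/143 = 103/143 = 0.7203
  k = 3: (56 + 47 + 40)/143 = 143/143 = 1

Summary (fraction, with percent):

explained: PC1 0.3916 (39.16%), PC2 0.3287 (32.87%), PC3 0.2797 (27.97%);  cumulative: 0.3916, 0.7203, 1


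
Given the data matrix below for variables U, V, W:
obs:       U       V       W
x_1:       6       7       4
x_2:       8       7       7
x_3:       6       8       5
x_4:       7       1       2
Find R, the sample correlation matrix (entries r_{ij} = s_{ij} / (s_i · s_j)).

Step 1 — column means:
  mean(U) = (6 + 8 + 6 + 7) / 4 = 27/4 = 6.75
  mean(V) = (7 + 7 + 8 + 1) / 4 = 23/4 = 5.75
  mean(W) = (4 + 7 + 5 + 2) / 4 = 18/4 = 4.5

Step 2 — sample variances and covariances s[i,j] = (1/(n-1)) · Σ_k (x_{k,i} - mean_i) · (x_{k,j} - mean_j), with n-1 = 3:
  s[U,U] = ((-0.75)·(-0.75) + (1.25)·(1.25) + (-0.75)·(-0.75) + (0.25)·(0.25)) / 3 = 2.75/3 = 0.9167
  s[U,V] = ((-0.75)·(1.25) + (1.25)·(1.25) + (-0.75)·(2.25) + (0.25)·(-4.75)) / 3 = -2.25/3 = -0.75
  s[U,W] = ((-0.75)·(-0.5) + (1.25)·(2.5) + (-0.75)·(0.5) + (0.25)·(-2.5)) / 3 = 2.5/3 = 0.8333
  s[V,V] = ((1.25)·(1.25) + (1.25)·(1.25) + (2.25)·(2.25) + (-4.75)·(-4.75)) / 3 = 30.75/3 = 10.25
  s[V,W] = ((1.25)·(-0.5) + (1.25)·(2.5) + (2.25)·(0.5) + (-4.75)·(-2.5)) / 3 = 15.5/3 = 5.1667
  s[W,W] = ((-0.5)·(-0.5) + (2.5)·(2.5) + (0.5)·(0.5) + (-2.5)·(-2.5)) / 3 = 13/3 = 4.3333
  Sample standard deviations s_i = √(s[i,i]):
  s(U) = √(0.9167) = 0.9574
  s(V) = √(10.25) = 3.2016
  s(W) = √(4.3333) = 2.0817

Step 3 — r_{ij} = s_{ij} / (s_i · s_j):
  r[U,U] = 1 (diagonal).
  r[U,V] = -0.75 / (0.9574 · 3.2016) = -0.75 / 3.0653 = -0.2447
  r[U,W] = 0.8333 / (0.9574 · 2.0817) = 0.8333 / 1.993 = 0.4181
  r[V,V] = 1 (diagonal).
  r[V,W] = 5.1667 / (3.2016 · 2.0817) = 5.1667 / 6.6646 = 0.7752
  r[W,W] = 1 (diagonal).

R is symmetric with unit diagonal. Assembling:

R = [[1, -0.2447, 0.4181],
 [-0.2447, 1, 0.7752],
 [0.4181, 0.7752, 1]]


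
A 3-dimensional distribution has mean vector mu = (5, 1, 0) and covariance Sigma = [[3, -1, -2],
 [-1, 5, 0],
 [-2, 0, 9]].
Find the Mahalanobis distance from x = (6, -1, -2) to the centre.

Step 1 — centre the observation: (x - mu) = (1, -2, -2).

Step 2 — invert Sigma (cofactor / det for 3×3, or solve directly):
  Sigma^{-1} = [[0.4245, 0.0849, 0.0943],
 [0.0849, 0.217, 0.0189],
 [0.0943, 0.0189, 0.1321]].

Step 3 — form the quadratic (x - mu)^T · Sigma^{-1} · (x - mu):
  Sigma^{-1} · (x - mu) = (0.066, -0.3868, -0.2075).
  (x - mu)^T · [Sigma^{-1} · (x - mu)] = (1)·(0.066) + (-2)·(-0.3868) + (-2)·(-0.2075) = 1.2547.

Step 4 — take square root: d = √(1.2547) ≈ 1.1201.

d(x, mu) = √(1.2547) ≈ 1.1201


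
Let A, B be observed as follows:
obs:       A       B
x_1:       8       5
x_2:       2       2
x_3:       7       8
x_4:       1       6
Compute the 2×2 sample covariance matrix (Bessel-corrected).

Step 1 — column means:
  mean(A) = (8 + 2 + 7 + 1) / 4 = 18/4 = 4.5
  mean(B) = (5 + 2 + 8 + 6) / 4 = 21/4 = 5.25

Step 2 — sample covariance S[i,j] = (1/(n-1)) · Σ_k (x_{k,i} - mean_i) · (x_{k,j} - mean_j), with n-1 = 3.
  S[A,A] = ((3.5)·(3.5) + (-2.5)·(-2.5) + (2.5)·(2.5) + (-3.5)·(-3.5)) / 3 = 37/3 = 12.3333
  S[A,B] = ((3.5)·(-0.25) + (-2.5)·(-3.25) + (2.5)·(2.75) + (-3.5)·(0.75)) / 3 = 11.5/3 = 3.8333
  S[B,B] = ((-0.25)·(-0.25) + (-3.25)·(-3.25) + (2.75)·(2.75) + (0.75)·(0.75)) / 3 = 18.75/3 = 6.25

S is symmetric (S[j,i] = S[i,j]). Assembling:

S = [[12.3333, 3.8333],
 [3.8333, 6.25]]


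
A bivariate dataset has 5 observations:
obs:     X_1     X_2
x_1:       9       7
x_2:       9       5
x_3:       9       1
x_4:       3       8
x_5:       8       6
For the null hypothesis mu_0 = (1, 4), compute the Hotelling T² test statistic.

Step 1 — sample mean vector:
  mean(X_1) = (9 + 9 + 9 + 3 + 8) / 5 = 38/5 = 7.6
  mean(X_2) = (7 + 5 + 1 + 8 + 6) / 5 = 27/5 = 5.4
  x̄ = (7.6, 5.4),  deviation x̄ - mu_0 = (7.6, 5.4) - (1, 4) = (6.6, 1.4).

Step 2 — sample covariance matrix, S[i,j] = (1/(n-1)) · Σ_k (x_{k,i} - mean_i) · (x_{k,j} - mean_j), divisor n-1 = 4:
  S[X_1,X_1] = ((1.4)·(1.4) + (1.4)·(1.4) + (1.4)·(1.4) + (-4.6)·(-4.6) + (0.4)·(0.4)) / 4 = 27.2/4 = 6.8
  S[X_1,X_2] = ((1.4)·(1.6) + (1.4)·(-0.4) + (1.4)·(-4.4) + (-4.6)·(2.6) + (0.4)·(0.6)) / 4 = -16.2/4 = -4.05
  S[X_2,X_2] = ((1.6)·(1.6) + (-0.4)·(-0.4) + (-4.4)·(-4.4) + (2.6)·(2.6) + (0.6)·(0.6)) / 4 = 29.2/4 = 7.3
  S = [[6.8, -4.05],
 [-4.05, 7.3]].

Step 3 — invert S. det(S) = 6.8·7.3 - (-4.05)² = 33.2375.
  S^{-1} = (1/det) · [[d, -b], [-b, a]] = [[0.2196, 0.1219],
 [0.1219, 0.2046]].

Step 4 — quadratic form (x̄ - mu_0)^T · S^{-1} · (x̄ - mu_0):
  S^{-1} · (x̄ - mu_0) = (1.6202, 1.0906),
  (x̄ - mu_0)^T · [...] = (6.6)·(1.6202) + (1.4)·(1.0906) = 12.2199.

Step 5 — scale by n: T² = 5 · 12.2199 = 61.0997.

T² ≈ 61.0997


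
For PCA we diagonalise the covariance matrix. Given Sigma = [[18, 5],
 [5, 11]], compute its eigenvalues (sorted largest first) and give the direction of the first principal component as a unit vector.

Step 1 — characteristic polynomial of 2×2 Sigma:
  det(Sigma - λI) = λ² - trace · λ + det = 0.
  trace = 18 + 11 = 29, det = 18·11 - (5)² = 173.
Step 2 — discriminant:
  Δ = trace² - 4·det = 841 - 692 = 149.
Step 3 — eigenvalues:
  λ = (trace ± √Δ)/2 = (29 ± 12.2066)/2,
  λ_1 = 20.6033,  λ_2 = 8.3967.

Step 4 — unit eigenvector for λ_1: solve (Sigma - λ_1 I)v = 0. First row:
  (18 - 20.6033)·v_x + (5)·v_y = 0, i.e. (-2.6033)·v_x + (5)·v_y = 0,
  so v ∝ (b, λ_1 - a) = (5, 2.6033) = u.
  ||u|| = √((5)² + (2.6033)²) = √(31.7771) ≈ 5.6371,
  v_1 = u/||u|| ≈ (0.887, 0.4618) (||v_1|| = 1).

λ_1 = 20.6033,  λ_2 = 8.3967;  v_1 ≈ (0.887, 0.4618)


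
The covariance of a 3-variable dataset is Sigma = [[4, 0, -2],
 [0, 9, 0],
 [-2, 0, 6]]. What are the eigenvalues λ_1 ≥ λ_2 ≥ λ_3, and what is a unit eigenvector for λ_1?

Step 1 — characteristic polynomial p(λ) = det(λI - Sigma) = λ³ - tr·λ² + c_1·λ - det, where tr = trace, c_1 = sum of the principal 2×2 minors, det = det(Sigma):
  tr = 4 + 9 + 6 = 19,
  c_1 = (4·9 - (0)²) + (4·6 - (-2)²) + (9·6 - (0)²) = 36 + 20 + 54 = 110,
  det = 4·(9·6 - (0)²) - (0)·((0)·6 - (0)·(-2)) + (-2)·((0)·(0) - 9·(-2)) = 4·(54) - (0)·(0) + (-2)·(18) = 180.
  So p(λ) = λ³ - 19λ² + 110λ - 180.
Step 2 — look for an integer root (rational root theorem: any rational root is an integer divisor of 180). Testing λ = 9:
  p(9) = 729 - 1539 + 990 - 180 = 0  ✓
  Dividing out (λ - 9): p(λ) = (λ - 9)(λ² - 10λ + 20).
Step 3 — remaining eigenvalues from the quadratic λ² - 10λ + 20 = 0:
  Δ = 10² - 4·20 = 100 - 80 = 20,  λ = (10 ± √20)/2 = (10 ± 4.4721)/2 ≈ 7.2361 or 2.7639.
  Sorted: λ_1 = 9,  λ_2 = 7.2361,  λ_3 = 2.7639  (check: sum = 19 = tr ✓).

Step 4 — unit eigenvector for λ_1 = 9: v spans the null space of (Sigma - λ_1 I), whose rows are
  r_1 = (-5, 0, -2),  r_2 = (0, 0, 0),  r_3 = (-2, 0, -3).
  v is orthogonal to every row, so take v ∝ r_1 × r_3 = ((0)·(-3) - (-2)·(0), (-2)·(-2) - (-5)·(-3), (-5)·(0) - (0)·(-2)) = (0, -11, 0).
  Rescale (divide by 11; multiply by -1 so the first nonzero entry is positive): u = (0, 1, 0).
  ||u|| = √((0)² + (1)² + (0)²) = √(1) = 1,  v_1 = u/||u|| ≈ (0, 1, 0) (||v_1|| = 1).

λ_1 = 9,  λ_2 = 7.2361,  λ_3 = 2.7639;  v_1 ≈ (0, 1, 0)


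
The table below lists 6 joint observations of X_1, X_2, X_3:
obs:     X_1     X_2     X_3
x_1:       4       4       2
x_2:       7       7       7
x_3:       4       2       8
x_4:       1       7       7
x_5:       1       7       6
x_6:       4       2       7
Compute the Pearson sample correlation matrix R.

Step 1 — column means:
  mean(X_1) = (4 + 7 + 4 + 1 + 1 + 4) / 6 = 21/6 = 3.5
  mean(X_2) = (4 + 7 + 2 + 7 + 7 + 2) / 6 = 29/6 = 4.8333
  mean(X_3) = (2 + 7 + 8 + 7 + 6 + 7) / 6 = 37/6 = 6.1667

Step 2 — sample variances and covariances s[i,j] = (1/(n-1)) · Σ_k (x_{k,i} - mean_i) · (x_{k,j} - mean_j), with n-1 = 5:
  s[X_1,X_1] = ((0.5)·(0.5) + (3.5)·(3.5) + (0.5)·(0.5) + (-2.5)·(-2.5) + (-2.5)·(-2.5) + (0.5)·(0.5)) / 5 = 25.5/5 = 5.1
  s[X_1,X_2] = ((0.5)·(-0.8333) + (3.5)·(2.1667) + (0.5)·(-2.8333) + (-2.5)·(2.1667) + (-2.5)·(2.1667) + (0.5)·(-2.8333)) / 5 = -6.5/5 = -1.3
  s[X_1,X_3] = ((0.5)·(-4.1667) + (3.5)·(0.8333) + (0.5)·(1.8333) + (-2.5)·(0.8333) + (-2.5)·(-0.1667) + (0.5)·(0.8333)) / 5 = 0.5/5 = 0.1
  s[X_2,X_2] = ((-0.8333)·(-0.8333) + (2.1667)·(2.1667) + (-2.8333)·(-2.8333) + (2.1667)·(2.1667) + (2.1667)·(2.1667) + (-2.8333)·(-2.8333)) / 5 = 30.8333/5 = 6.1667
  s[X_2,X_3] = ((-0.8333)·(-4.1667) + (2.1667)·(0.8333) + (-2.8333)·(1.8333) + (2.1667)·(0.8333) + (2.1667)·(-0.1667) + (-2.8333)·(0.8333)) / 5 = -0.8333/5 = -0.1667
  s[X_3,X_3] = ((-4.1667)·(-4.1667) + (0.8333)·(0.8333) + (1.8333)·(1.8333) + (0.8333)·(0.8333) + (-0.1667)·(-0.1667) + (0.8333)·(0.8333)) / 5 = 22.8333/5 = 4.5667
  Sample standard deviations s_i = √(s[i,i]):
  s(X_1) = √(5.1) = 2.2583
  s(X_2) = √(6.1667) = 2.4833
  s(X_3) = √(4.5667) = 2.137

Step 3 — r_{ij} = s_{ij} / (s_i · s_j):
  r[X_1,X_1] = 1 (diagonal).
  r[X_1,X_2] = -1.3 / (2.2583 · 2.4833) = -1.3 / 5.608 = -0.2318
  r[X_1,X_3] = 0.1 / (2.2583 · 2.137) = 0.1 / 4.826 = 0.0207
  r[X_2,X_2] = 1 (diagonal).
  r[X_2,X_3] = -0.1667 / (2.4833 · 2.137) = -0.1667 / 5.3067 = -0.0314
  r[X_3,X_3] = 1 (diagonal).

R is symmetric with unit diagonal. Assembling:

R = [[1, -0.2318, 0.0207],
 [-0.2318, 1, -0.0314],
 [0.0207, -0.0314, 1]]


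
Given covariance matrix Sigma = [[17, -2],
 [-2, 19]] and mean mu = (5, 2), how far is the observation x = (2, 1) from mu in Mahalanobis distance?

Step 1 — centre the observation: (x - mu) = (-3, -1).

Step 2 — invert Sigma. det(Sigma) = 17·19 - (-2)² = 319.
  Sigma^{-1} = (1/det) · [[d, -b], [-b, a]] = [[0.0596, 0.0063],
 [0.0063, 0.0533]].

Step 3 — form the quadratic (x - mu)^T · Sigma^{-1} · (x - mu):
  Sigma^{-1} · (x - mu) = (-0.185, -0.0721).
  (x - mu)^T · [Sigma^{-1} · (x - mu)] = (-3)·(-0.185) + (-1)·(-0.0721) = 0.627.

Step 4 — take square root: d = √(0.627) ≈ 0.7918.

d(x, mu) = √(0.627) ≈ 0.7918


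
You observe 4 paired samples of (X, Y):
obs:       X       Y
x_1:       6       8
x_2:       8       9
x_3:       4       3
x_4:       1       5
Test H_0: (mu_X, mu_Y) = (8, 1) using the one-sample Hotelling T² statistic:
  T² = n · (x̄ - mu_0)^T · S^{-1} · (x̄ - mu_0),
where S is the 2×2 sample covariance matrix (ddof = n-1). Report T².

Step 1 — sample mean vector:
  mean(X) = (6 + 8 + 4 + 1) / 4 = 19/4 = 4.75
  mean(Y) = (8 + 9 + 3 + 5) / 4 = 25/4 = 6.25
  x̄ = (4.75, 6.25),  deviation x̄ - mu_0 = (4.75, 6.25) - (8, 1) = (-3.25, 5.25).

Step 2 — sample covariance matrix, S[i,j] = (1/(n-1)) · Σ_k (x_{k,i} - mean_i) · (x_{k,j} - mean_j), divisor n-1 = 3:
  S[X,X] = ((1.25)·(1.25) + (3.25)·(3.25) + (-0.75)·(-0.75) + (-3.75)·(-3.75)) / 3 = 26.75/3 = 8.9167
  S[X,Y] = ((1.25)·(1.75) + (3.25)·(2.75) + (-0.75)·(-3.25) + (-3.75)·(-1.25)) / 3 = 18.25/3 = 6.0833
  S[Y,Y] = ((1.75)·(1.75) + (2.75)·(2.75) + (-3.25)·(-3.25) + (-1.25)·(-1.25)) / 3 = 22.75/3 = 7.5833
  S = [[8.9167, 6.0833],
 [6.0833, 7.5833]].

Step 3 — invert S. det(S) = 8.9167·7.5833 - (6.0833)² = 30.6111.
  S^{-1} = (1/det) · [[d, -b], [-b, a]] = [[0.2477, -0.1987],
 [-0.1987, 0.2913]].

Step 4 — quadratic form (x̄ - mu_0)^T · S^{-1} · (x̄ - mu_0):
  S^{-1} · (x̄ - mu_0) = (-1.8485, 2.1751),
  (x̄ - mu_0)^T · [...] = (-3.25)·(-1.8485) + (5.25)·(2.1751) = 17.427.

Step 5 — scale by n: T² = 4 · 17.427 = 69.7078.

T² ≈ 69.7078


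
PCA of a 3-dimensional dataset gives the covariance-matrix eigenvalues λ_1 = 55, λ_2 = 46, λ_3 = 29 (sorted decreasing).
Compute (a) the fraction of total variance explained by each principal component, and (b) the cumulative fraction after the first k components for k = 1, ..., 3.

Step 1 — total variance = trace(Sigma) = Σ λ_i = 55 + 46 + 29 = 130.

Step 2 — fraction explained by component i = λ_i / Σ λ:
  PC1: 55/130 = 0.4231
  PC2: 46/130 = 0.3538
  PC3: 29/130 = 0.2231

Step 3 — cumulative fraction after k components = (λ_1 + ... + λ_k) / Σ λ:
  k = 1: 55/130 = 0.4231
  k = 2: (55 + 46)/130 = 101/130 = 0.7769
  k = 3: (55 + 46 + 29)/130 = 130/130 = 1

Summary (fraction, with percent):

explained: PC1 0.4231 (42.31%), PC2 0.3538 (35.38%), PC3 0.2231 (22.31%);  cumulative: 0.4231, 0.7769, 1


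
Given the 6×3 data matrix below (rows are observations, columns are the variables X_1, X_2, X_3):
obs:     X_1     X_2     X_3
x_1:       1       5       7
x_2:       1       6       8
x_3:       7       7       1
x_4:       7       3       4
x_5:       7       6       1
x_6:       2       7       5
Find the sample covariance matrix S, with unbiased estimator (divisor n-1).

Step 1 — column means:
  mean(X_1) = (1 + 1 + 7 + 7 + 7 + 2) / 6 = 25/6 = 4.1667
  mean(X_2) = (5 + 6 + 7 + 3 + 6 + 7) / 6 = 34/6 = 5.6667
  mean(X_3) = (7 + 8 + 1 + 4 + 1 + 5) / 6 = 26/6 = 4.3333

Step 2 — sample covariance S[i,j] = (1/(n-1)) · Σ_k (x_{k,i} - mean_i) · (x_{k,j} - mean_j), with n-1 = 5.
  S[X_1,X_1] = ((-3.1667)·(-3.1667) + (-3.1667)·(-3.1667) + (2.8333)·(2.8333) + (2.8333)·(2.8333) + (2.8333)·(2.8333) + (-2.1667)·(-2.1667)) / 5 = 48.8333/5 = 9.7667
  S[X_1,X_2] = ((-3.1667)·(-0.6667) + (-3.1667)·(0.3333) + (2.8333)·(1.3333) + (2.8333)·(-2.6667) + (2.8333)·(0.3333) + (-2.1667)·(1.3333)) / 5 = -4.6667/5 = -0.9333
  S[X_1,X_3] = ((-3.1667)·(2.6667) + (-3.1667)·(3.6667) + (2.8333)·(-3.3333) + (2.8333)·(-0.3333) + (2.8333)·(-3.3333) + (-2.1667)·(0.6667)) / 5 = -41.3333/5 = -8.2667
  S[X_2,X_2] = ((-0.6667)·(-0.6667) + (0.3333)·(0.3333) + (1.3333)·(1.3333) + (-2.6667)·(-2.6667) + (0.3333)·(0.3333) + (1.3333)·(1.3333)) / 5 = 11.3333/5 = 2.2667
  S[X_2,X_3] = ((-0.6667)·(2.6667) + (0.3333)·(3.6667) + (1.3333)·(-3.3333) + (-2.6667)·(-0.3333) + (0.3333)·(-3.3333) + (1.3333)·(0.6667)) / 5 = -4.3333/5 = -0.8667
  S[X_3,X_3] = ((2.6667)·(2.6667) + (3.6667)·(3.6667) + (-3.3333)·(-3.3333) + (-0.3333)·(-0.3333) + (-3.3333)·(-3.3333) + (0.6667)·(0.6667)) / 5 = 43.3333/5 = 8.6667

S is symmetric (S[j,i] = S[i,j]). Assembling:

S = [[9.7667, -0.9333, -8.2667],
 [-0.9333, 2.2667, -0.8667],
 [-8.2667, -0.8667, 8.6667]]


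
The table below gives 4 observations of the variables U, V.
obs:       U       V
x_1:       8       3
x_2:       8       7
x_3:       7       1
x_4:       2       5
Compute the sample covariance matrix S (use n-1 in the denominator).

Step 1 — column means:
  mean(U) = (8 + 8 + 7 + 2) / 4 = 25/4 = 6.25
  mean(V) = (3 + 7 + 1 + 5) / 4 = 16/4 = 4

Step 2 — sample covariance S[i,j] = (1/(n-1)) · Σ_k (x_{k,i} - mean_i) · (x_{k,j} - mean_j), with n-1 = 3.
  S[U,U] = ((1.75)·(1.75) + (1.75)·(1.75) + (0.75)·(0.75) + (-4.25)·(-4.25)) / 3 = 24.75/3 = 8.25
  S[U,V] = ((1.75)·(-1) + (1.75)·(3) + (0.75)·(-3) + (-4.25)·(1)) / 3 = -3/3 = -1
  S[V,V] = ((-1)·(-1) + (3)·(3) + (-3)·(-3) + (1)·(1)) / 3 = 20/3 = 6.6667

S is symmetric (S[j,i] = S[i,j]). Assembling:

S = [[8.25, -1],
 [-1, 6.6667]]


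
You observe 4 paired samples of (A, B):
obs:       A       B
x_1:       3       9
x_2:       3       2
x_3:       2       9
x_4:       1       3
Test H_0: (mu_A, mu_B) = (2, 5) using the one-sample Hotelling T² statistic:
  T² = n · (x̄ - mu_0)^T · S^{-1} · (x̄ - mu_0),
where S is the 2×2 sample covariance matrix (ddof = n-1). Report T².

Step 1 — sample mean vector:
  mean(A) = (3 + 3 + 2 + 1) / 4 = 9/4 = 2.25
  mean(B) = (9 + 2 + 9 + 3) / 4 = 23/4 = 5.75
  x̄ = (2.25, 5.75),  deviation x̄ - mu_0 = (2.25, 5.75) - (2, 5) = (0.25, 0.75).

Step 2 — sample covariance matrix, S[i,j] = (1/(n-1)) · Σ_k (x_{k,i} - mean_i) · (x_{k,j} - mean_j), divisor n-1 = 3:
  S[A,A] = ((0.75)·(0.75) + (0.75)·(0.75) + (-0.25)·(-0.25) + (-1.25)·(-1.25)) / 3 = 2.75/3 = 0.9167
  S[A,B] = ((0.75)·(3.25) + (0.75)·(-3.75) + (-0.25)·(3.25) + (-1.25)·(-2.75)) / 3 = 2.25/3 = 0.75
  S[B,B] = ((3.25)·(3.25) + (-3.75)·(-3.75) + (3.25)·(3.25) + (-2.75)·(-2.75)) / 3 = 42.75/3 = 14.25
  S = [[0.9167, 0.75],
 [0.75, 14.25]].

Step 3 — invert S. det(S) = 0.9167·14.25 - (0.75)² = 12.5.
  S^{-1} = (1/det) · [[d, -b], [-b, a]] = [[1.14, -0.06],
 [-0.06, 0.0733]].

Step 4 — quadratic form (x̄ - mu_0)^T · S^{-1} · (x̄ - mu_0):
  S^{-1} · (x̄ - mu_0) = (0.24, 0.04),
  (x̄ - mu_0)^T · [...] = (0.25)·(0.24) + (0.75)·(0.04) = 0.09.

Step 5 — scale by n: T² = 4 · 0.09 = 0.36.

T² ≈ 0.36


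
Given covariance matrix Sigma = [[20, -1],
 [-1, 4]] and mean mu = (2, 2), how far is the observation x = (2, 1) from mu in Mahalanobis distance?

Step 1 — centre the observation: (x - mu) = (0, -1).

Step 2 — invert Sigma. det(Sigma) = 20·4 - (-1)² = 79.
  Sigma^{-1} = (1/det) · [[d, -b], [-b, a]] = [[0.0506, 0.0127],
 [0.0127, 0.2532]].

Step 3 — form the quadratic (x - mu)^T · Sigma^{-1} · (x - mu):
  Sigma^{-1} · (x - mu) = (-0.0127, -0.2532).
  (x - mu)^T · [Sigma^{-1} · (x - mu)] = (0)·(-0.0127) + (-1)·(-0.2532) = 0.2532.

Step 4 — take square root: d = √(0.2532) ≈ 0.5032.

d(x, mu) = √(0.2532) ≈ 0.5032


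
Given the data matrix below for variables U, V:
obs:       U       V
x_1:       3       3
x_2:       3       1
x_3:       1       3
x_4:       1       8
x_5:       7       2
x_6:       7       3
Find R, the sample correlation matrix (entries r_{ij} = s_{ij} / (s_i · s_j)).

Step 1 — column means:
  mean(U) = (3 + 3 + 1 + 1 + 7 + 7) / 6 = 22/6 = 3.6667
  mean(V) = (3 + 1 + 3 + 8 + 2 + 3) / 6 = 20/6 = 3.3333

Step 2 — sample variances and covariances s[i,j] = (1/(n-1)) · Σ_k (x_{k,i} - mean_i) · (x_{k,j} - mean_j), with n-1 = 5:
  s[U,U] = ((-0.6667)·(-0.6667) + (-0.6667)·(-0.6667) + (-2.6667)·(-2.6667) + (-2.6667)·(-2.6667) + (3.3333)·(3.3333) + (3.3333)·(3.3333)) / 5 = 37.3333/5 = 7.4667
  s[U,V] = ((-0.6667)·(-0.3333) + (-0.6667)·(-2.3333) + (-2.6667)·(-0.3333) + (-2.6667)·(4.6667) + (3.3333)·(-1.3333) + (3.3333)·(-0.3333)) / 5 = -15.3333/5 = -3.0667
  s[V,V] = ((-0.3333)·(-0.3333) + (-2.3333)·(-2.3333) + (-0.3333)·(-0.3333) + (4.6667)·(4.6667) + (-1.3333)·(-1.3333) + (-0.3333)·(-0.3333)) / 5 = 29.3333/5 = 5.8667
  Sample standard deviations s_i = √(s[i,i]):
  s(U) = √(7.4667) = 2.7325
  s(V) = √(5.8667) = 2.4221

Step 3 — r_{ij} = s_{ij} / (s_i · s_j):
  r[U,U] = 1 (diagonal).
  r[U,V] = -3.0667 / (2.7325 · 2.4221) = -3.0667 / 6.6185 = -0.4633
  r[V,V] = 1 (diagonal).

R is symmetric with unit diagonal. Assembling:

R = [[1, -0.4633],
 [-0.4633, 1]]


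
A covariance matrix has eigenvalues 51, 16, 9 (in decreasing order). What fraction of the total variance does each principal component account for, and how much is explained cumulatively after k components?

Step 1 — total variance = trace(Sigma) = Σ λ_i = 51 + 16 + 9 = 76.

Step 2 — fraction explained by component i = λ_i / Σ λ:
  PC1: 51/76 = 0.6711
  PC2: 16/76 = 0.2105
  PC3: 9/76 = 0.1184

Step 3 — cumulative fraction after k components = (λ_1 + ... + λ_k) / Σ λ:
  k = 1: 51/76 = 0.6711
  k = 2: (51 + 16)/76 = 67/76 = 0.8816
  k = 3: (51 + 16 + 9)/76 = 76/76 = 1

Summary (fraction, with percent):

explained: PC1 0.6711 (67.11%), PC2 0.2105 (21.05%), PC3 0.1184 (11.84%);  cumulative: 0.6711, 0.8816, 1


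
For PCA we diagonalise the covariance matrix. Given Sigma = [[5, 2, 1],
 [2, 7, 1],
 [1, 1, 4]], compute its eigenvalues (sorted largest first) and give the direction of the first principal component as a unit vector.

Step 1 — characteristic polynomial p(λ) = det(λI - Sigma) = λ³ - tr·λ² + c_1·λ - det, where tr = trace, c_1 = sum of the principal 2×2 minors, det = det(Sigma):
  tr = 5 + 7 + 4 = 16,
  c_1 = (5·7 - (2)²) + (5·4 - (1)²) + (7·4 - (1)²) = 31 + 19 + 27 = 77,
  det = 5·(7·4 - (1)²) - (2)·((2)·4 - (1)·(1)) + (1)·((2)·(1) - 7·(1)) = 5·(27) - (2)·(7) + (1)·(-5) = 116.
  So p(λ) = λ³ - 16λ² + 77λ - 116.
Step 2 — look for an integer root (rational root theorem: any rational root is an integer divisor of 116). Testing λ = 4:
  p(4) = 64 - 256 + 308 - 116 = 0  ✓
  Dividing out (λ - 4): p(λ) = (λ - 4)(λ² - 12λ + 29).
Step 3 — remaining eigenvalues from the quadratic λ² - 12λ + 29 = 0:
  Δ = 12² - 4·29 = 144 - 116 = 28,  λ = (12 ± √28)/2 = (12 ± 5.2915)/2 ≈ 8.6458 or 3.3542.
  Sorted: λ_1 = 8.6458,  λ_2 = 4,  λ_3 = 3.3542  (check: sum = 16 = tr ✓).

Step 4 — unit eigenvector for λ_1 ≈ 8.6458: v spans the null space of (Sigma - λ_1 I), whose rows are
  r_1 = (-3.6458, 2, 1),  r_2 = (2, -1.6458, 1),  r_3 = (1, 1, -4.6458).
  v is orthogonal to every row, so take v ∝ r_1 × r_2 = ((2)·(1) - (1)·(-1.6458), (1)·(2) - (-3.6458)·(1), (-3.6458)·(-1.6458) - (2)·(2)) ≈ (3.6458, 5.6458, 2).
  Let u = (3.6458, 5.6458, 2).
  ||u|| = √((3.6458)² + (5.6458)² + (2)²) = √(49.166) ≈ 7.0118,  v_1 = u/||u|| ≈ (0.5199, 0.8052, 0.2852) (||v_1|| = 1).

λ_1 = 8.6458,  λ_2 = 4,  λ_3 = 3.3542;  v_1 ≈ (0.5199, 0.8052, 0.2852)


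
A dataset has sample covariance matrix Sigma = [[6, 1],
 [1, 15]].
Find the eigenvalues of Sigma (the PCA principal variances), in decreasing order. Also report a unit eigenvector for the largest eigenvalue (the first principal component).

Step 1 — characteristic polynomial of 2×2 Sigma:
  det(Sigma - λI) = λ² - trace · λ + det = 0.
  trace = 6 + 15 = 21, det = 6·15 - (1)² = 89.
Step 2 — discriminant:
  Δ = trace² - 4·det = 441 - 356 = 85.
Step 3 — eigenvalues:
  λ = (trace ± √Δ)/2 = (21 ± 9.2195)/2,
  λ_1 = 15.1098,  λ_2 = 5.8902.

Step 4 — unit eigenvector for λ_1: solve (Sigma - λ_1 I)v = 0. First row:
  (6 - 15.1098)·v_x + (1)·v_y = 0, i.e. (-9.1098)·v_x + (1)·v_y = 0,
  so v ∝ (b, λ_1 - a) = (1, 9.1098) = u.
  ||u|| = √((1)² + (9.1098)²) = √(83.988) ≈ 9.1645,
  v_1 = u/||u|| ≈ (0.1091, 0.994) (||v_1|| = 1).

λ_1 = 15.1098,  λ_2 = 5.8902;  v_1 ≈ (0.1091, 0.994)
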